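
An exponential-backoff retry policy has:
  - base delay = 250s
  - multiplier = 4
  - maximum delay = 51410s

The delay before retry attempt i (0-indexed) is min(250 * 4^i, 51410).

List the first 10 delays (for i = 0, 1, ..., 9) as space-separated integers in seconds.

Answer: 250 1000 4000 16000 51410 51410 51410 51410 51410 51410

Derivation:
Computing each delay:
  i=0: min(250*4^0, 51410) = 250
  i=1: min(250*4^1, 51410) = 1000
  i=2: min(250*4^2, 51410) = 4000
  i=3: min(250*4^3, 51410) = 16000
  i=4: min(250*4^4, 51410) = 51410
  i=5: min(250*4^5, 51410) = 51410
  i=6: min(250*4^6, 51410) = 51410
  i=7: min(250*4^7, 51410) = 51410
  i=8: min(250*4^8, 51410) = 51410
  i=9: min(250*4^9, 51410) = 51410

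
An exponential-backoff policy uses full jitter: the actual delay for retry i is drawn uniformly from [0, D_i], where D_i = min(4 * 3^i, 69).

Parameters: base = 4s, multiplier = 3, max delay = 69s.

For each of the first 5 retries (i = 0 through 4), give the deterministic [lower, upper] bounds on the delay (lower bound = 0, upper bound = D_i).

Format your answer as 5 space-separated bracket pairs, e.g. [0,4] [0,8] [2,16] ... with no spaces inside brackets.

Answer: [0,4] [0,12] [0,36] [0,69] [0,69]

Derivation:
Computing bounds per retry:
  i=0: D_i=min(4*3^0,69)=4, bounds=[0,4]
  i=1: D_i=min(4*3^1,69)=12, bounds=[0,12]
  i=2: D_i=min(4*3^2,69)=36, bounds=[0,36]
  i=3: D_i=min(4*3^3,69)=69, bounds=[0,69]
  i=4: D_i=min(4*3^4,69)=69, bounds=[0,69]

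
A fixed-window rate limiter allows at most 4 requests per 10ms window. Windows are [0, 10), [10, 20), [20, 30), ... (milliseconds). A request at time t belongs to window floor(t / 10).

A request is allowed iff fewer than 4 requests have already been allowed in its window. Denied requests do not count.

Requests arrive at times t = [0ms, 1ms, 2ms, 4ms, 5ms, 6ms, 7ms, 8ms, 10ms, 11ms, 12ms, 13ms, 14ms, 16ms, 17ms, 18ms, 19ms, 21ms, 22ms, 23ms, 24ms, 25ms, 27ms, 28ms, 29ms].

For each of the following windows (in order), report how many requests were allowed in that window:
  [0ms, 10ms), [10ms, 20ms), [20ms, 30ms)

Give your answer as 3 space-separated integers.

Processing requests:
  req#1 t=0ms (window 0): ALLOW
  req#2 t=1ms (window 0): ALLOW
  req#3 t=2ms (window 0): ALLOW
  req#4 t=4ms (window 0): ALLOW
  req#5 t=5ms (window 0): DENY
  req#6 t=6ms (window 0): DENY
  req#7 t=7ms (window 0): DENY
  req#8 t=8ms (window 0): DENY
  req#9 t=10ms (window 1): ALLOW
  req#10 t=11ms (window 1): ALLOW
  req#11 t=12ms (window 1): ALLOW
  req#12 t=13ms (window 1): ALLOW
  req#13 t=14ms (window 1): DENY
  req#14 t=16ms (window 1): DENY
  req#15 t=17ms (window 1): DENY
  req#16 t=18ms (window 1): DENY
  req#17 t=19ms (window 1): DENY
  req#18 t=21ms (window 2): ALLOW
  req#19 t=22ms (window 2): ALLOW
  req#20 t=23ms (window 2): ALLOW
  req#21 t=24ms (window 2): ALLOW
  req#22 t=25ms (window 2): DENY
  req#23 t=27ms (window 2): DENY
  req#24 t=28ms (window 2): DENY
  req#25 t=29ms (window 2): DENY

Allowed counts by window: 4 4 4

Answer: 4 4 4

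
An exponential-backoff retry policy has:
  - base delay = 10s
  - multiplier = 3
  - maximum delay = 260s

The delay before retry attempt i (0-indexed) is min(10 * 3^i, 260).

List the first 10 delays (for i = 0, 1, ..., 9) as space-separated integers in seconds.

Answer: 10 30 90 260 260 260 260 260 260 260

Derivation:
Computing each delay:
  i=0: min(10*3^0, 260) = 10
  i=1: min(10*3^1, 260) = 30
  i=2: min(10*3^2, 260) = 90
  i=3: min(10*3^3, 260) = 260
  i=4: min(10*3^4, 260) = 260
  i=5: min(10*3^5, 260) = 260
  i=6: min(10*3^6, 260) = 260
  i=7: min(10*3^7, 260) = 260
  i=8: min(10*3^8, 260) = 260
  i=9: min(10*3^9, 260) = 260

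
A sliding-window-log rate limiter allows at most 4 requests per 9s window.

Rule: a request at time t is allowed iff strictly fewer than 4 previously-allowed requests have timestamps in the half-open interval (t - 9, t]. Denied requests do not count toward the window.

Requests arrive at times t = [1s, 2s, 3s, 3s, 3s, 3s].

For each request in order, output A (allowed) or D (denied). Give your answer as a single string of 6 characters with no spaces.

Answer: AAAADD

Derivation:
Tracking allowed requests in the window:
  req#1 t=1s: ALLOW
  req#2 t=2s: ALLOW
  req#3 t=3s: ALLOW
  req#4 t=3s: ALLOW
  req#5 t=3s: DENY
  req#6 t=3s: DENY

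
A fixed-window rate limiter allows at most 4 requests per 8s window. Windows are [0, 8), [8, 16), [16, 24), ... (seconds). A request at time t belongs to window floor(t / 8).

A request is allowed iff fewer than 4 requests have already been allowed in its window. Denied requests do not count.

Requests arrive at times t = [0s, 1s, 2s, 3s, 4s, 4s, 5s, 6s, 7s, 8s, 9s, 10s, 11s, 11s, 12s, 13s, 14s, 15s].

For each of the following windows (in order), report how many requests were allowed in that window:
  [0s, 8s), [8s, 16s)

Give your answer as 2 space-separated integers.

Answer: 4 4

Derivation:
Processing requests:
  req#1 t=0s (window 0): ALLOW
  req#2 t=1s (window 0): ALLOW
  req#3 t=2s (window 0): ALLOW
  req#4 t=3s (window 0): ALLOW
  req#5 t=4s (window 0): DENY
  req#6 t=4s (window 0): DENY
  req#7 t=5s (window 0): DENY
  req#8 t=6s (window 0): DENY
  req#9 t=7s (window 0): DENY
  req#10 t=8s (window 1): ALLOW
  req#11 t=9s (window 1): ALLOW
  req#12 t=10s (window 1): ALLOW
  req#13 t=11s (window 1): ALLOW
  req#14 t=11s (window 1): DENY
  req#15 t=12s (window 1): DENY
  req#16 t=13s (window 1): DENY
  req#17 t=14s (window 1): DENY
  req#18 t=15s (window 1): DENY

Allowed counts by window: 4 4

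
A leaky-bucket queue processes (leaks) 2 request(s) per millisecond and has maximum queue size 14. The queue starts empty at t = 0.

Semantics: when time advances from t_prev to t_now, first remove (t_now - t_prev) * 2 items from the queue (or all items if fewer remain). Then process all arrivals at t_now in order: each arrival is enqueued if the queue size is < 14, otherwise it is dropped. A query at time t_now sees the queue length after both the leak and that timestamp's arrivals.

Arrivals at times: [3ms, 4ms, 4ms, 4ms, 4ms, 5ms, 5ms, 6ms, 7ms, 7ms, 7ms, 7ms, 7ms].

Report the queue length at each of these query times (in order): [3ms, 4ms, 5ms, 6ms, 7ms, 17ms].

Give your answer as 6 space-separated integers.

Queue lengths at query times:
  query t=3ms: backlog = 1
  query t=4ms: backlog = 4
  query t=5ms: backlog = 4
  query t=6ms: backlog = 3
  query t=7ms: backlog = 6
  query t=17ms: backlog = 0

Answer: 1 4 4 3 6 0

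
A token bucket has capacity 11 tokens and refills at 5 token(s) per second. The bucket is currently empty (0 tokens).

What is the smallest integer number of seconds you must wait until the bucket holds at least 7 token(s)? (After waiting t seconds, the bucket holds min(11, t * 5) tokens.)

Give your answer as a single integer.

Need t * 5 >= 7, so t >= 7/5.
Smallest integer t = ceil(7/5) = 2.

Answer: 2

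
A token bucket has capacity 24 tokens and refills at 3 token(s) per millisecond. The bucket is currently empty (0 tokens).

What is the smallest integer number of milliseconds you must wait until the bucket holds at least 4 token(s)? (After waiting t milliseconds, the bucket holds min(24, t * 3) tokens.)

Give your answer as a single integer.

Need t * 3 >= 4, so t >= 4/3.
Smallest integer t = ceil(4/3) = 2.

Answer: 2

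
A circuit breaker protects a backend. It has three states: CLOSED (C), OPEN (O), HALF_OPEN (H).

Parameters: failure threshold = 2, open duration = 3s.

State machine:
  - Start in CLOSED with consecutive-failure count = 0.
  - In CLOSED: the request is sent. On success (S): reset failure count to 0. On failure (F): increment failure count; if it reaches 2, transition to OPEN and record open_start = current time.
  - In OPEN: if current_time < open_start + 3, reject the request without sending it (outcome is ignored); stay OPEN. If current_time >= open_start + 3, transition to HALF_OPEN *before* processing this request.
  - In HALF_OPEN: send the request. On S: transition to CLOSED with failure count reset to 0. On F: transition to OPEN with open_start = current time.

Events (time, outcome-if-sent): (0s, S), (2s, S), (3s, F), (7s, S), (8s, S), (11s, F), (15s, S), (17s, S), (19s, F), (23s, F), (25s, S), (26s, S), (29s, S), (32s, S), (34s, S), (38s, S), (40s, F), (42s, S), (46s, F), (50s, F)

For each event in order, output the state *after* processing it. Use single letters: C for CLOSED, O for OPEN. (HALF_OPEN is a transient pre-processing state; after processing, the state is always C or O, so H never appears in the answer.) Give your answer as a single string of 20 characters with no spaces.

Answer: CCCCCCCCCOOCCCCCCCCO

Derivation:
State after each event:
  event#1 t=0s outcome=S: state=CLOSED
  event#2 t=2s outcome=S: state=CLOSED
  event#3 t=3s outcome=F: state=CLOSED
  event#4 t=7s outcome=S: state=CLOSED
  event#5 t=8s outcome=S: state=CLOSED
  event#6 t=11s outcome=F: state=CLOSED
  event#7 t=15s outcome=S: state=CLOSED
  event#8 t=17s outcome=S: state=CLOSED
  event#9 t=19s outcome=F: state=CLOSED
  event#10 t=23s outcome=F: state=OPEN
  event#11 t=25s outcome=S: state=OPEN
  event#12 t=26s outcome=S: state=CLOSED
  event#13 t=29s outcome=S: state=CLOSED
  event#14 t=32s outcome=S: state=CLOSED
  event#15 t=34s outcome=S: state=CLOSED
  event#16 t=38s outcome=S: state=CLOSED
  event#17 t=40s outcome=F: state=CLOSED
  event#18 t=42s outcome=S: state=CLOSED
  event#19 t=46s outcome=F: state=CLOSED
  event#20 t=50s outcome=F: state=OPEN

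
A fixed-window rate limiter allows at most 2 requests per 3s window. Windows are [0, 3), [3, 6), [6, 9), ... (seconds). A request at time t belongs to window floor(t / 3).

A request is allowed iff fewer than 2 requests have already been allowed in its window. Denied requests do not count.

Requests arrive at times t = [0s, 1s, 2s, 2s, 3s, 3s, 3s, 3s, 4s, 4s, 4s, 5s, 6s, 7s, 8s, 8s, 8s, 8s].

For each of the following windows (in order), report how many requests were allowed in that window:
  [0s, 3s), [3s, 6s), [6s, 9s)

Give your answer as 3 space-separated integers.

Answer: 2 2 2

Derivation:
Processing requests:
  req#1 t=0s (window 0): ALLOW
  req#2 t=1s (window 0): ALLOW
  req#3 t=2s (window 0): DENY
  req#4 t=2s (window 0): DENY
  req#5 t=3s (window 1): ALLOW
  req#6 t=3s (window 1): ALLOW
  req#7 t=3s (window 1): DENY
  req#8 t=3s (window 1): DENY
  req#9 t=4s (window 1): DENY
  req#10 t=4s (window 1): DENY
  req#11 t=4s (window 1): DENY
  req#12 t=5s (window 1): DENY
  req#13 t=6s (window 2): ALLOW
  req#14 t=7s (window 2): ALLOW
  req#15 t=8s (window 2): DENY
  req#16 t=8s (window 2): DENY
  req#17 t=8s (window 2): DENY
  req#18 t=8s (window 2): DENY

Allowed counts by window: 2 2 2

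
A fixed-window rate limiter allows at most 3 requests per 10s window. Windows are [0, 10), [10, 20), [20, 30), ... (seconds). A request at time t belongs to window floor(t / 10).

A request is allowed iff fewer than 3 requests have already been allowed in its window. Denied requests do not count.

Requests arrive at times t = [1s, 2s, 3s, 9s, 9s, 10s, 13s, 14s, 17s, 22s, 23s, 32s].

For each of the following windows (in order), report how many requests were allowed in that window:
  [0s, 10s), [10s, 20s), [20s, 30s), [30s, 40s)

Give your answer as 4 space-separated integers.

Processing requests:
  req#1 t=1s (window 0): ALLOW
  req#2 t=2s (window 0): ALLOW
  req#3 t=3s (window 0): ALLOW
  req#4 t=9s (window 0): DENY
  req#5 t=9s (window 0): DENY
  req#6 t=10s (window 1): ALLOW
  req#7 t=13s (window 1): ALLOW
  req#8 t=14s (window 1): ALLOW
  req#9 t=17s (window 1): DENY
  req#10 t=22s (window 2): ALLOW
  req#11 t=23s (window 2): ALLOW
  req#12 t=32s (window 3): ALLOW

Allowed counts by window: 3 3 2 1

Answer: 3 3 2 1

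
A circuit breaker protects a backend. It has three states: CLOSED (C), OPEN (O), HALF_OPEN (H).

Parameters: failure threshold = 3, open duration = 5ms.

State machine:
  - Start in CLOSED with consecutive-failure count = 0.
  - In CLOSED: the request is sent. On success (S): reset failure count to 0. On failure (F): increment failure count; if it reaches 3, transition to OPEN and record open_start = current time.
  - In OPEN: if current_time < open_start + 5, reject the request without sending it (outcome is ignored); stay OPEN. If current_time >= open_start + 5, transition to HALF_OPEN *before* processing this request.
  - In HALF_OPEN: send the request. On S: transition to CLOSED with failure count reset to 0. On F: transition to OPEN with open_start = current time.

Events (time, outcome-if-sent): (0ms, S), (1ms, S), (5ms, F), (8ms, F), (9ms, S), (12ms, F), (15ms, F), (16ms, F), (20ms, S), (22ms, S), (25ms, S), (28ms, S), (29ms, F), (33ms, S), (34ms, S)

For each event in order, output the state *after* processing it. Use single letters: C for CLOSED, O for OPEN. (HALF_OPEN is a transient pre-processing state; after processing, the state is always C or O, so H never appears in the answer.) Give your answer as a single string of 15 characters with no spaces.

State after each event:
  event#1 t=0ms outcome=S: state=CLOSED
  event#2 t=1ms outcome=S: state=CLOSED
  event#3 t=5ms outcome=F: state=CLOSED
  event#4 t=8ms outcome=F: state=CLOSED
  event#5 t=9ms outcome=S: state=CLOSED
  event#6 t=12ms outcome=F: state=CLOSED
  event#7 t=15ms outcome=F: state=CLOSED
  event#8 t=16ms outcome=F: state=OPEN
  event#9 t=20ms outcome=S: state=OPEN
  event#10 t=22ms outcome=S: state=CLOSED
  event#11 t=25ms outcome=S: state=CLOSED
  event#12 t=28ms outcome=S: state=CLOSED
  event#13 t=29ms outcome=F: state=CLOSED
  event#14 t=33ms outcome=S: state=CLOSED
  event#15 t=34ms outcome=S: state=CLOSED

Answer: CCCCCCCOOCCCCCC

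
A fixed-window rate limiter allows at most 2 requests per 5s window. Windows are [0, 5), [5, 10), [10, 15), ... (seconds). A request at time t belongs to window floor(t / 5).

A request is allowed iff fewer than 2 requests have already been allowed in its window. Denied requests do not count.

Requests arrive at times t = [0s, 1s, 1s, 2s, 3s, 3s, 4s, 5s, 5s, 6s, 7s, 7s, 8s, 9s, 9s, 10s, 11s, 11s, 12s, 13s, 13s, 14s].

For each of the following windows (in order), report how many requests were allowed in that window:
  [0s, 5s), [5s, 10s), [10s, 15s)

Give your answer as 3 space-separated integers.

Processing requests:
  req#1 t=0s (window 0): ALLOW
  req#2 t=1s (window 0): ALLOW
  req#3 t=1s (window 0): DENY
  req#4 t=2s (window 0): DENY
  req#5 t=3s (window 0): DENY
  req#6 t=3s (window 0): DENY
  req#7 t=4s (window 0): DENY
  req#8 t=5s (window 1): ALLOW
  req#9 t=5s (window 1): ALLOW
  req#10 t=6s (window 1): DENY
  req#11 t=7s (window 1): DENY
  req#12 t=7s (window 1): DENY
  req#13 t=8s (window 1): DENY
  req#14 t=9s (window 1): DENY
  req#15 t=9s (window 1): DENY
  req#16 t=10s (window 2): ALLOW
  req#17 t=11s (window 2): ALLOW
  req#18 t=11s (window 2): DENY
  req#19 t=12s (window 2): DENY
  req#20 t=13s (window 2): DENY
  req#21 t=13s (window 2): DENY
  req#22 t=14s (window 2): DENY

Allowed counts by window: 2 2 2

Answer: 2 2 2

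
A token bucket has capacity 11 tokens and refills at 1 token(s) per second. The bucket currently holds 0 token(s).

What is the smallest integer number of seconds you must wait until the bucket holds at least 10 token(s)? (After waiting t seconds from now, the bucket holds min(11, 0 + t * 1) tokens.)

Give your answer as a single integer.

Answer: 10

Derivation:
Need 0 + t * 1 >= 10, so t >= 10/1.
Smallest integer t = ceil(10/1) = 10.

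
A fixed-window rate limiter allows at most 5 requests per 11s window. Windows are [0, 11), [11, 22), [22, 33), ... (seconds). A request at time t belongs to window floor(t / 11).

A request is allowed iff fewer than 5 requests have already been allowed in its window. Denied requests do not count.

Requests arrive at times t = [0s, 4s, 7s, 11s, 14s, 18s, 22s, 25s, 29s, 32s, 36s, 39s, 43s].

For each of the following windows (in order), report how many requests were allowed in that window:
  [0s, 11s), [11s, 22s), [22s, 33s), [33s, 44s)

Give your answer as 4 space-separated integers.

Processing requests:
  req#1 t=0s (window 0): ALLOW
  req#2 t=4s (window 0): ALLOW
  req#3 t=7s (window 0): ALLOW
  req#4 t=11s (window 1): ALLOW
  req#5 t=14s (window 1): ALLOW
  req#6 t=18s (window 1): ALLOW
  req#7 t=22s (window 2): ALLOW
  req#8 t=25s (window 2): ALLOW
  req#9 t=29s (window 2): ALLOW
  req#10 t=32s (window 2): ALLOW
  req#11 t=36s (window 3): ALLOW
  req#12 t=39s (window 3): ALLOW
  req#13 t=43s (window 3): ALLOW

Allowed counts by window: 3 3 4 3

Answer: 3 3 4 3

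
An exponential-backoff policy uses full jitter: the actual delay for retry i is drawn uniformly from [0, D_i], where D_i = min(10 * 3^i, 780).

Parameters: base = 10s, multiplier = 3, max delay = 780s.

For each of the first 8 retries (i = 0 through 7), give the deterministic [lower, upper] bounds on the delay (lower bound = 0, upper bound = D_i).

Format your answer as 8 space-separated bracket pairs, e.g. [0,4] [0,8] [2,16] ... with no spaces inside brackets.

Computing bounds per retry:
  i=0: D_i=min(10*3^0,780)=10, bounds=[0,10]
  i=1: D_i=min(10*3^1,780)=30, bounds=[0,30]
  i=2: D_i=min(10*3^2,780)=90, bounds=[0,90]
  i=3: D_i=min(10*3^3,780)=270, bounds=[0,270]
  i=4: D_i=min(10*3^4,780)=780, bounds=[0,780]
  i=5: D_i=min(10*3^5,780)=780, bounds=[0,780]
  i=6: D_i=min(10*3^6,780)=780, bounds=[0,780]
  i=7: D_i=min(10*3^7,780)=780, bounds=[0,780]

Answer: [0,10] [0,30] [0,90] [0,270] [0,780] [0,780] [0,780] [0,780]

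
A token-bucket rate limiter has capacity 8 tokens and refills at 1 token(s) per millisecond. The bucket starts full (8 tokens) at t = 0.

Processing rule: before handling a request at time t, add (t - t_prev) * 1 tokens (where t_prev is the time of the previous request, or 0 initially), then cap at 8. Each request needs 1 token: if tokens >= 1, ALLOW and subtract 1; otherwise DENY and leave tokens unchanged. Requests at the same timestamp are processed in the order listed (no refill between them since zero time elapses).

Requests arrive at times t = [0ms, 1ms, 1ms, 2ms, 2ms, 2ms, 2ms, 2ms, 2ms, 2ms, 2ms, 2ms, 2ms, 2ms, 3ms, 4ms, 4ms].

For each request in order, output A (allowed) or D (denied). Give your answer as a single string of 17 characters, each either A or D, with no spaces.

Simulating step by step:
  req#1 t=0ms: ALLOW
  req#2 t=1ms: ALLOW
  req#3 t=1ms: ALLOW
  req#4 t=2ms: ALLOW
  req#5 t=2ms: ALLOW
  req#6 t=2ms: ALLOW
  req#7 t=2ms: ALLOW
  req#8 t=2ms: ALLOW
  req#9 t=2ms: ALLOW
  req#10 t=2ms: ALLOW
  req#11 t=2ms: DENY
  req#12 t=2ms: DENY
  req#13 t=2ms: DENY
  req#14 t=2ms: DENY
  req#15 t=3ms: ALLOW
  req#16 t=4ms: ALLOW
  req#17 t=4ms: DENY

Answer: AAAAAAAAAADDDDAAD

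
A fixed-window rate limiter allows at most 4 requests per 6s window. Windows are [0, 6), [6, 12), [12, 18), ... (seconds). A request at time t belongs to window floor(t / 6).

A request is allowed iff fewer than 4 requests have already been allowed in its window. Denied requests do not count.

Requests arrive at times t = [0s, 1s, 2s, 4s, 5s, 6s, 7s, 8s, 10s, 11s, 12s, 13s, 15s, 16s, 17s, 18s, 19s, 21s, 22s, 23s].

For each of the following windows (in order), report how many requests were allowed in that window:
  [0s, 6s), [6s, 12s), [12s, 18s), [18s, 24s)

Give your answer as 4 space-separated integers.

Answer: 4 4 4 4

Derivation:
Processing requests:
  req#1 t=0s (window 0): ALLOW
  req#2 t=1s (window 0): ALLOW
  req#3 t=2s (window 0): ALLOW
  req#4 t=4s (window 0): ALLOW
  req#5 t=5s (window 0): DENY
  req#6 t=6s (window 1): ALLOW
  req#7 t=7s (window 1): ALLOW
  req#8 t=8s (window 1): ALLOW
  req#9 t=10s (window 1): ALLOW
  req#10 t=11s (window 1): DENY
  req#11 t=12s (window 2): ALLOW
  req#12 t=13s (window 2): ALLOW
  req#13 t=15s (window 2): ALLOW
  req#14 t=16s (window 2): ALLOW
  req#15 t=17s (window 2): DENY
  req#16 t=18s (window 3): ALLOW
  req#17 t=19s (window 3): ALLOW
  req#18 t=21s (window 3): ALLOW
  req#19 t=22s (window 3): ALLOW
  req#20 t=23s (window 3): DENY

Allowed counts by window: 4 4 4 4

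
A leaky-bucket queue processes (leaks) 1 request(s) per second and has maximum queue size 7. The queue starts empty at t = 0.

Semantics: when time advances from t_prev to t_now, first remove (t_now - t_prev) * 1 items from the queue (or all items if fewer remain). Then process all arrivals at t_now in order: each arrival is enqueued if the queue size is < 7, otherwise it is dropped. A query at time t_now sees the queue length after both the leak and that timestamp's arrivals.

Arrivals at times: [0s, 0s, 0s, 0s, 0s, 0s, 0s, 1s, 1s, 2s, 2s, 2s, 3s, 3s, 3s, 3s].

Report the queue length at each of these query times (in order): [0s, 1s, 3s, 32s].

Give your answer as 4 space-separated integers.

Answer: 7 7 7 0

Derivation:
Queue lengths at query times:
  query t=0s: backlog = 7
  query t=1s: backlog = 7
  query t=3s: backlog = 7
  query t=32s: backlog = 0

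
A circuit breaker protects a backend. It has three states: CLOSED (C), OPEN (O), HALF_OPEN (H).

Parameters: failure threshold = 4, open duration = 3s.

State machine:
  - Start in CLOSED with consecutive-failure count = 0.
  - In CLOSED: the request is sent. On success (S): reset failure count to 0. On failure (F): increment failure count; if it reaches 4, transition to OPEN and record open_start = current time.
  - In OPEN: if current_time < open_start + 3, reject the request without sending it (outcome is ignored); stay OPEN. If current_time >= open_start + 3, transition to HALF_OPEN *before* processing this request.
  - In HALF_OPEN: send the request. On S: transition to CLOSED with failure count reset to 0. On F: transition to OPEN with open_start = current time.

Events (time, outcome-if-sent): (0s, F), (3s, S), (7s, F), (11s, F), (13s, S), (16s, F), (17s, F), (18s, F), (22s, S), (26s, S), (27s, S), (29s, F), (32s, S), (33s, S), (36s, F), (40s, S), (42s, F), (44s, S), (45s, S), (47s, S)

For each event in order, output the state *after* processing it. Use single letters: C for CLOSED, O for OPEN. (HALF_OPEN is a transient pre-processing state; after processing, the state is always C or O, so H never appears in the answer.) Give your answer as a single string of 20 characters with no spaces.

Answer: CCCCCCCCCCCCCCCCCCCC

Derivation:
State after each event:
  event#1 t=0s outcome=F: state=CLOSED
  event#2 t=3s outcome=S: state=CLOSED
  event#3 t=7s outcome=F: state=CLOSED
  event#4 t=11s outcome=F: state=CLOSED
  event#5 t=13s outcome=S: state=CLOSED
  event#6 t=16s outcome=F: state=CLOSED
  event#7 t=17s outcome=F: state=CLOSED
  event#8 t=18s outcome=F: state=CLOSED
  event#9 t=22s outcome=S: state=CLOSED
  event#10 t=26s outcome=S: state=CLOSED
  event#11 t=27s outcome=S: state=CLOSED
  event#12 t=29s outcome=F: state=CLOSED
  event#13 t=32s outcome=S: state=CLOSED
  event#14 t=33s outcome=S: state=CLOSED
  event#15 t=36s outcome=F: state=CLOSED
  event#16 t=40s outcome=S: state=CLOSED
  event#17 t=42s outcome=F: state=CLOSED
  event#18 t=44s outcome=S: state=CLOSED
  event#19 t=45s outcome=S: state=CLOSED
  event#20 t=47s outcome=S: state=CLOSED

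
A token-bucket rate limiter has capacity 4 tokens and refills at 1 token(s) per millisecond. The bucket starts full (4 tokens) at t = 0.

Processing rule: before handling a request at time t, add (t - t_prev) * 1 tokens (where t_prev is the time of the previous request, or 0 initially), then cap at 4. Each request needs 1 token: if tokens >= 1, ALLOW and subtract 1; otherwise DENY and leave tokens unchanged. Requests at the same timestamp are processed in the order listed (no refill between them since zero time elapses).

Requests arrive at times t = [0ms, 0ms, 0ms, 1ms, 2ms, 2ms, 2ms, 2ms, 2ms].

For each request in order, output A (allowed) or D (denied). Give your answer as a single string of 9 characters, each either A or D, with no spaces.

Simulating step by step:
  req#1 t=0ms: ALLOW
  req#2 t=0ms: ALLOW
  req#3 t=0ms: ALLOW
  req#4 t=1ms: ALLOW
  req#5 t=2ms: ALLOW
  req#6 t=2ms: ALLOW
  req#7 t=2ms: DENY
  req#8 t=2ms: DENY
  req#9 t=2ms: DENY

Answer: AAAAAADDD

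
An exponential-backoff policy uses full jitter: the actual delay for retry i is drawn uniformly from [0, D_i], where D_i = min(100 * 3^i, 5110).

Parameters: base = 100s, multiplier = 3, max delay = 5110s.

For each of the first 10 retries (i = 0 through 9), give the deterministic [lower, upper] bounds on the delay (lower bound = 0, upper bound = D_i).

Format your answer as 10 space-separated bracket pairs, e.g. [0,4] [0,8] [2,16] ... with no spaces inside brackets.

Answer: [0,100] [0,300] [0,900] [0,2700] [0,5110] [0,5110] [0,5110] [0,5110] [0,5110] [0,5110]

Derivation:
Computing bounds per retry:
  i=0: D_i=min(100*3^0,5110)=100, bounds=[0,100]
  i=1: D_i=min(100*3^1,5110)=300, bounds=[0,300]
  i=2: D_i=min(100*3^2,5110)=900, bounds=[0,900]
  i=3: D_i=min(100*3^3,5110)=2700, bounds=[0,2700]
  i=4: D_i=min(100*3^4,5110)=5110, bounds=[0,5110]
  i=5: D_i=min(100*3^5,5110)=5110, bounds=[0,5110]
  i=6: D_i=min(100*3^6,5110)=5110, bounds=[0,5110]
  i=7: D_i=min(100*3^7,5110)=5110, bounds=[0,5110]
  i=8: D_i=min(100*3^8,5110)=5110, bounds=[0,5110]
  i=9: D_i=min(100*3^9,5110)=5110, bounds=[0,5110]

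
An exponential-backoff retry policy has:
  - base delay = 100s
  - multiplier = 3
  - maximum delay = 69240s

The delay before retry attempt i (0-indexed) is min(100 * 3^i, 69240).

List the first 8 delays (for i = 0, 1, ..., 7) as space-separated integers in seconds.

Computing each delay:
  i=0: min(100*3^0, 69240) = 100
  i=1: min(100*3^1, 69240) = 300
  i=2: min(100*3^2, 69240) = 900
  i=3: min(100*3^3, 69240) = 2700
  i=4: min(100*3^4, 69240) = 8100
  i=5: min(100*3^5, 69240) = 24300
  i=6: min(100*3^6, 69240) = 69240
  i=7: min(100*3^7, 69240) = 69240

Answer: 100 300 900 2700 8100 24300 69240 69240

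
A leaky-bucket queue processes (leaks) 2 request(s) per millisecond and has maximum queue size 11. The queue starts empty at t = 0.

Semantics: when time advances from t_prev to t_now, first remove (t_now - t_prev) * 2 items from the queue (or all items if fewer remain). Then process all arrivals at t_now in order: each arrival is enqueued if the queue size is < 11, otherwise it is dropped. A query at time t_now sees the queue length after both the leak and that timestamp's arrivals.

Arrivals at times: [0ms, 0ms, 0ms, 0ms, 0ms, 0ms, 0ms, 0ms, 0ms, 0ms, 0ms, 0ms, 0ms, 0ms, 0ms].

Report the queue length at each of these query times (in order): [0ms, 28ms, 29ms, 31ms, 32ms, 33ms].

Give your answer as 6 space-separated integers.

Answer: 11 0 0 0 0 0

Derivation:
Queue lengths at query times:
  query t=0ms: backlog = 11
  query t=28ms: backlog = 0
  query t=29ms: backlog = 0
  query t=31ms: backlog = 0
  query t=32ms: backlog = 0
  query t=33ms: backlog = 0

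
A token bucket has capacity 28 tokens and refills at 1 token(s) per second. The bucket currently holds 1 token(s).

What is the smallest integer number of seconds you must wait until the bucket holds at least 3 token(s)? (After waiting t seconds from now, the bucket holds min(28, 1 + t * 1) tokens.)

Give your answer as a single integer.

Answer: 2

Derivation:
Need 1 + t * 1 >= 3, so t >= 2/1.
Smallest integer t = ceil(2/1) = 2.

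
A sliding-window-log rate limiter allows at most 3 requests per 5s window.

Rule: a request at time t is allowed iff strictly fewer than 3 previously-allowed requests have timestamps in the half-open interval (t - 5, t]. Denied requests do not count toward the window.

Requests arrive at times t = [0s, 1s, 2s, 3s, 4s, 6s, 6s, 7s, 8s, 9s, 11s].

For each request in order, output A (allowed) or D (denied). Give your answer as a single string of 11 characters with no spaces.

Answer: AAADDAAADDA

Derivation:
Tracking allowed requests in the window:
  req#1 t=0s: ALLOW
  req#2 t=1s: ALLOW
  req#3 t=2s: ALLOW
  req#4 t=3s: DENY
  req#5 t=4s: DENY
  req#6 t=6s: ALLOW
  req#7 t=6s: ALLOW
  req#8 t=7s: ALLOW
  req#9 t=8s: DENY
  req#10 t=9s: DENY
  req#11 t=11s: ALLOW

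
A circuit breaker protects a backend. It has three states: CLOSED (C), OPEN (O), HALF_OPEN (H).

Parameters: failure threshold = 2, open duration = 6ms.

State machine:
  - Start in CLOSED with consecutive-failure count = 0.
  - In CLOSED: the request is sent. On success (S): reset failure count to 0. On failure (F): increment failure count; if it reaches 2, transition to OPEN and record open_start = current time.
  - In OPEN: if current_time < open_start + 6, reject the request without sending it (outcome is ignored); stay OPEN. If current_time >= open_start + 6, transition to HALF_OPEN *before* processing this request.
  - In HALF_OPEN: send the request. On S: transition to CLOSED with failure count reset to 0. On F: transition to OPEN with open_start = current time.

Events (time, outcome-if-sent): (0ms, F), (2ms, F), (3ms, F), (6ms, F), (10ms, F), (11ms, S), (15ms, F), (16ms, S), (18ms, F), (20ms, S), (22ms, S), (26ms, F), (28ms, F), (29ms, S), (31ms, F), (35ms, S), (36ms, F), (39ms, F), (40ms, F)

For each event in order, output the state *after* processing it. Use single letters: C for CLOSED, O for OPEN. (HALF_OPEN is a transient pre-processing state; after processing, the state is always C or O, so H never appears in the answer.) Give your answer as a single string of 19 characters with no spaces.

Answer: COOOOOOCCCCCOOOCCOO

Derivation:
State after each event:
  event#1 t=0ms outcome=F: state=CLOSED
  event#2 t=2ms outcome=F: state=OPEN
  event#3 t=3ms outcome=F: state=OPEN
  event#4 t=6ms outcome=F: state=OPEN
  event#5 t=10ms outcome=F: state=OPEN
  event#6 t=11ms outcome=S: state=OPEN
  event#7 t=15ms outcome=F: state=OPEN
  event#8 t=16ms outcome=S: state=CLOSED
  event#9 t=18ms outcome=F: state=CLOSED
  event#10 t=20ms outcome=S: state=CLOSED
  event#11 t=22ms outcome=S: state=CLOSED
  event#12 t=26ms outcome=F: state=CLOSED
  event#13 t=28ms outcome=F: state=OPEN
  event#14 t=29ms outcome=S: state=OPEN
  event#15 t=31ms outcome=F: state=OPEN
  event#16 t=35ms outcome=S: state=CLOSED
  event#17 t=36ms outcome=F: state=CLOSED
  event#18 t=39ms outcome=F: state=OPEN
  event#19 t=40ms outcome=F: state=OPEN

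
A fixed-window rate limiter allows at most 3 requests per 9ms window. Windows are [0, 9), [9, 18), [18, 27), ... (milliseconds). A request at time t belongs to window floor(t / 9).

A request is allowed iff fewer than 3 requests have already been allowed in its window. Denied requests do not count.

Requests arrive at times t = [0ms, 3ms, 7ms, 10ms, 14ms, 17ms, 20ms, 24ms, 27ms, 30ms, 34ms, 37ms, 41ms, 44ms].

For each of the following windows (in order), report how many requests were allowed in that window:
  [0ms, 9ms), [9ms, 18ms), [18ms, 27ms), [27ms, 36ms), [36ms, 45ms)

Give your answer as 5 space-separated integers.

Processing requests:
  req#1 t=0ms (window 0): ALLOW
  req#2 t=3ms (window 0): ALLOW
  req#3 t=7ms (window 0): ALLOW
  req#4 t=10ms (window 1): ALLOW
  req#5 t=14ms (window 1): ALLOW
  req#6 t=17ms (window 1): ALLOW
  req#7 t=20ms (window 2): ALLOW
  req#8 t=24ms (window 2): ALLOW
  req#9 t=27ms (window 3): ALLOW
  req#10 t=30ms (window 3): ALLOW
  req#11 t=34ms (window 3): ALLOW
  req#12 t=37ms (window 4): ALLOW
  req#13 t=41ms (window 4): ALLOW
  req#14 t=44ms (window 4): ALLOW

Allowed counts by window: 3 3 2 3 3

Answer: 3 3 2 3 3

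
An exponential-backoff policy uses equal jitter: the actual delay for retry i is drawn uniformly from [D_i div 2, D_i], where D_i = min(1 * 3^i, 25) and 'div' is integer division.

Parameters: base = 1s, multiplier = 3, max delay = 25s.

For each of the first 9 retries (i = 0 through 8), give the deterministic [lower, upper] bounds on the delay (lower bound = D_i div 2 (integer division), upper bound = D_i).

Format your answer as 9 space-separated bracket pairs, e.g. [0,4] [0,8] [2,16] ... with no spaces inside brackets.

Computing bounds per retry:
  i=0: D_i=min(1*3^0,25)=1, bounds=[0,1]
  i=1: D_i=min(1*3^1,25)=3, bounds=[1,3]
  i=2: D_i=min(1*3^2,25)=9, bounds=[4,9]
  i=3: D_i=min(1*3^3,25)=25, bounds=[12,25]
  i=4: D_i=min(1*3^4,25)=25, bounds=[12,25]
  i=5: D_i=min(1*3^5,25)=25, bounds=[12,25]
  i=6: D_i=min(1*3^6,25)=25, bounds=[12,25]
  i=7: D_i=min(1*3^7,25)=25, bounds=[12,25]
  i=8: D_i=min(1*3^8,25)=25, bounds=[12,25]

Answer: [0,1] [1,3] [4,9] [12,25] [12,25] [12,25] [12,25] [12,25] [12,25]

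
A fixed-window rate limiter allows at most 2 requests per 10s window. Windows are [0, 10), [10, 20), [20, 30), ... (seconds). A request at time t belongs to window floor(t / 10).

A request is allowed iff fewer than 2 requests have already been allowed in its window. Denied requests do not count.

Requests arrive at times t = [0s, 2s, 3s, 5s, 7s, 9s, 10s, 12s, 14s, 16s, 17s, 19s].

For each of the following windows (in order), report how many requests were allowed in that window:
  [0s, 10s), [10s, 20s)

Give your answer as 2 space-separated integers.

Answer: 2 2

Derivation:
Processing requests:
  req#1 t=0s (window 0): ALLOW
  req#2 t=2s (window 0): ALLOW
  req#3 t=3s (window 0): DENY
  req#4 t=5s (window 0): DENY
  req#5 t=7s (window 0): DENY
  req#6 t=9s (window 0): DENY
  req#7 t=10s (window 1): ALLOW
  req#8 t=12s (window 1): ALLOW
  req#9 t=14s (window 1): DENY
  req#10 t=16s (window 1): DENY
  req#11 t=17s (window 1): DENY
  req#12 t=19s (window 1): DENY

Allowed counts by window: 2 2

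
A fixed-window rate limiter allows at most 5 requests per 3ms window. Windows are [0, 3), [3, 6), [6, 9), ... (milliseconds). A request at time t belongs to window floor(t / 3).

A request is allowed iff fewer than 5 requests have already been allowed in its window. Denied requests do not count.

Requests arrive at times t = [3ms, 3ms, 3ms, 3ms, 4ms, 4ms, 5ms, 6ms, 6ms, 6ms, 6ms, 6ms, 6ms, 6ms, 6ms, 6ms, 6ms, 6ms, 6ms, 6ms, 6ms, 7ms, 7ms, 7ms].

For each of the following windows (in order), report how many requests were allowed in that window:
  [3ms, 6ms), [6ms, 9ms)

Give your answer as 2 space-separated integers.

Processing requests:
  req#1 t=3ms (window 1): ALLOW
  req#2 t=3ms (window 1): ALLOW
  req#3 t=3ms (window 1): ALLOW
  req#4 t=3ms (window 1): ALLOW
  req#5 t=4ms (window 1): ALLOW
  req#6 t=4ms (window 1): DENY
  req#7 t=5ms (window 1): DENY
  req#8 t=6ms (window 2): ALLOW
  req#9 t=6ms (window 2): ALLOW
  req#10 t=6ms (window 2): ALLOW
  req#11 t=6ms (window 2): ALLOW
  req#12 t=6ms (window 2): ALLOW
  req#13 t=6ms (window 2): DENY
  req#14 t=6ms (window 2): DENY
  req#15 t=6ms (window 2): DENY
  req#16 t=6ms (window 2): DENY
  req#17 t=6ms (window 2): DENY
  req#18 t=6ms (window 2): DENY
  req#19 t=6ms (window 2): DENY
  req#20 t=6ms (window 2): DENY
  req#21 t=6ms (window 2): DENY
  req#22 t=7ms (window 2): DENY
  req#23 t=7ms (window 2): DENY
  req#24 t=7ms (window 2): DENY

Allowed counts by window: 5 5

Answer: 5 5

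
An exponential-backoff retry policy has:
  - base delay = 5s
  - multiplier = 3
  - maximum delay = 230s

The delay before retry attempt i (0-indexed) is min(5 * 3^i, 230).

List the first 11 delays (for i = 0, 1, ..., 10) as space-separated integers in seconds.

Answer: 5 15 45 135 230 230 230 230 230 230 230

Derivation:
Computing each delay:
  i=0: min(5*3^0, 230) = 5
  i=1: min(5*3^1, 230) = 15
  i=2: min(5*3^2, 230) = 45
  i=3: min(5*3^3, 230) = 135
  i=4: min(5*3^4, 230) = 230
  i=5: min(5*3^5, 230) = 230
  i=6: min(5*3^6, 230) = 230
  i=7: min(5*3^7, 230) = 230
  i=8: min(5*3^8, 230) = 230
  i=9: min(5*3^9, 230) = 230
  i=10: min(5*3^10, 230) = 230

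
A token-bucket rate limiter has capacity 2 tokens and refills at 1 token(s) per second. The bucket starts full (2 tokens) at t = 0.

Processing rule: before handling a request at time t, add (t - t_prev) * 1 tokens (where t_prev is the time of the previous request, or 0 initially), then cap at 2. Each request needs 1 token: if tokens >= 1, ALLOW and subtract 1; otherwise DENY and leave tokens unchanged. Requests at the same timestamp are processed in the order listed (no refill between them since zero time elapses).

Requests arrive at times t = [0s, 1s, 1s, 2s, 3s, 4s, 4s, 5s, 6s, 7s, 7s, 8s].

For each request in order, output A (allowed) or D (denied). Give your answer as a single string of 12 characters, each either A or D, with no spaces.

Simulating step by step:
  req#1 t=0s: ALLOW
  req#2 t=1s: ALLOW
  req#3 t=1s: ALLOW
  req#4 t=2s: ALLOW
  req#5 t=3s: ALLOW
  req#6 t=4s: ALLOW
  req#7 t=4s: DENY
  req#8 t=5s: ALLOW
  req#9 t=6s: ALLOW
  req#10 t=7s: ALLOW
  req#11 t=7s: DENY
  req#12 t=8s: ALLOW

Answer: AAAAAADAAADA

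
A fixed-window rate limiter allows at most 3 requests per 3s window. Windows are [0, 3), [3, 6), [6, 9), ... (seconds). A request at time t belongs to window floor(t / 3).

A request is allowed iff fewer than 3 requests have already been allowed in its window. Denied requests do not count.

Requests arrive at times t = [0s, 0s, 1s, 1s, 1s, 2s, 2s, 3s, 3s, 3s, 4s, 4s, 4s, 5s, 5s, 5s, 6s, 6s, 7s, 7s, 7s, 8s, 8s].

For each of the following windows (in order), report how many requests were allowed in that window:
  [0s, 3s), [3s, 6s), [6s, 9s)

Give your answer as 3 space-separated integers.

Answer: 3 3 3

Derivation:
Processing requests:
  req#1 t=0s (window 0): ALLOW
  req#2 t=0s (window 0): ALLOW
  req#3 t=1s (window 0): ALLOW
  req#4 t=1s (window 0): DENY
  req#5 t=1s (window 0): DENY
  req#6 t=2s (window 0): DENY
  req#7 t=2s (window 0): DENY
  req#8 t=3s (window 1): ALLOW
  req#9 t=3s (window 1): ALLOW
  req#10 t=3s (window 1): ALLOW
  req#11 t=4s (window 1): DENY
  req#12 t=4s (window 1): DENY
  req#13 t=4s (window 1): DENY
  req#14 t=5s (window 1): DENY
  req#15 t=5s (window 1): DENY
  req#16 t=5s (window 1): DENY
  req#17 t=6s (window 2): ALLOW
  req#18 t=6s (window 2): ALLOW
  req#19 t=7s (window 2): ALLOW
  req#20 t=7s (window 2): DENY
  req#21 t=7s (window 2): DENY
  req#22 t=8s (window 2): DENY
  req#23 t=8s (window 2): DENY

Allowed counts by window: 3 3 3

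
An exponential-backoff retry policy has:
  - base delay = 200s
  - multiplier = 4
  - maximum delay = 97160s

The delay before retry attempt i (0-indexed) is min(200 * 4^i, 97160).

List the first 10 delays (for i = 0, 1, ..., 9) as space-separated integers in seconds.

Answer: 200 800 3200 12800 51200 97160 97160 97160 97160 97160

Derivation:
Computing each delay:
  i=0: min(200*4^0, 97160) = 200
  i=1: min(200*4^1, 97160) = 800
  i=2: min(200*4^2, 97160) = 3200
  i=3: min(200*4^3, 97160) = 12800
  i=4: min(200*4^4, 97160) = 51200
  i=5: min(200*4^5, 97160) = 97160
  i=6: min(200*4^6, 97160) = 97160
  i=7: min(200*4^7, 97160) = 97160
  i=8: min(200*4^8, 97160) = 97160
  i=9: min(200*4^9, 97160) = 97160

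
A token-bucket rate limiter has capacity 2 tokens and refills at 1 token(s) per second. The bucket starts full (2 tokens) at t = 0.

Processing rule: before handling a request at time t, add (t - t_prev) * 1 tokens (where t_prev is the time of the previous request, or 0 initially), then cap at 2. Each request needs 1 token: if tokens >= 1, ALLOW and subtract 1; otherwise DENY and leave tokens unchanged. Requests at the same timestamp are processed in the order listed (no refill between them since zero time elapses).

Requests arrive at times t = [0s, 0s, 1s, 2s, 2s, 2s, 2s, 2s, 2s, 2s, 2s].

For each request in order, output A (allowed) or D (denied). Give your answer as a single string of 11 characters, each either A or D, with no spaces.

Simulating step by step:
  req#1 t=0s: ALLOW
  req#2 t=0s: ALLOW
  req#3 t=1s: ALLOW
  req#4 t=2s: ALLOW
  req#5 t=2s: DENY
  req#6 t=2s: DENY
  req#7 t=2s: DENY
  req#8 t=2s: DENY
  req#9 t=2s: DENY
  req#10 t=2s: DENY
  req#11 t=2s: DENY

Answer: AAAADDDDDDD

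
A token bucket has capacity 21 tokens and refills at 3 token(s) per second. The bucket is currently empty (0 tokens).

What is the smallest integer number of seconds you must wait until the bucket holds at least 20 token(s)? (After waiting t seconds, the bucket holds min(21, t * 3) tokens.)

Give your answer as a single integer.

Need t * 3 >= 20, so t >= 20/3.
Smallest integer t = ceil(20/3) = 7.

Answer: 7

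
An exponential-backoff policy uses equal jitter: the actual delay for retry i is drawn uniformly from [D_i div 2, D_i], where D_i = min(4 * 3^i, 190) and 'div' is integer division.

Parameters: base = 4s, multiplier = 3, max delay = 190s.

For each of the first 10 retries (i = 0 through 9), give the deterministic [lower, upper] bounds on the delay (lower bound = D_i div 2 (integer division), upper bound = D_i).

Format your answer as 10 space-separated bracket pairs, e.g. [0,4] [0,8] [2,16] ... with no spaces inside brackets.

Answer: [2,4] [6,12] [18,36] [54,108] [95,190] [95,190] [95,190] [95,190] [95,190] [95,190]

Derivation:
Computing bounds per retry:
  i=0: D_i=min(4*3^0,190)=4, bounds=[2,4]
  i=1: D_i=min(4*3^1,190)=12, bounds=[6,12]
  i=2: D_i=min(4*3^2,190)=36, bounds=[18,36]
  i=3: D_i=min(4*3^3,190)=108, bounds=[54,108]
  i=4: D_i=min(4*3^4,190)=190, bounds=[95,190]
  i=5: D_i=min(4*3^5,190)=190, bounds=[95,190]
  i=6: D_i=min(4*3^6,190)=190, bounds=[95,190]
  i=7: D_i=min(4*3^7,190)=190, bounds=[95,190]
  i=8: D_i=min(4*3^8,190)=190, bounds=[95,190]
  i=9: D_i=min(4*3^9,190)=190, bounds=[95,190]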